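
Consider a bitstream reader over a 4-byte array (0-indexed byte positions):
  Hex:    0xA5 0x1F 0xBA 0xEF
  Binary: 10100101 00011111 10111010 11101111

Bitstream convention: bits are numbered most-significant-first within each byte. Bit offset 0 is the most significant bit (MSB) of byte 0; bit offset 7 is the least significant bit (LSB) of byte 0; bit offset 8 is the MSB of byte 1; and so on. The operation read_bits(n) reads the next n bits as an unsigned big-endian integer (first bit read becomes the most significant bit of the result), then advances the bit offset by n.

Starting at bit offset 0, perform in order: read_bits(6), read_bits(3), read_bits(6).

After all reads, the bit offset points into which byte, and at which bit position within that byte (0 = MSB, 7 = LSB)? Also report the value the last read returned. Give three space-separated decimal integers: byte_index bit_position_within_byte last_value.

Read 1: bits[0:6] width=6 -> value=41 (bin 101001); offset now 6 = byte 0 bit 6; 26 bits remain
Read 2: bits[6:9] width=3 -> value=2 (bin 010); offset now 9 = byte 1 bit 1; 23 bits remain
Read 3: bits[9:15] width=6 -> value=15 (bin 001111); offset now 15 = byte 1 bit 7; 17 bits remain

Answer: 1 7 15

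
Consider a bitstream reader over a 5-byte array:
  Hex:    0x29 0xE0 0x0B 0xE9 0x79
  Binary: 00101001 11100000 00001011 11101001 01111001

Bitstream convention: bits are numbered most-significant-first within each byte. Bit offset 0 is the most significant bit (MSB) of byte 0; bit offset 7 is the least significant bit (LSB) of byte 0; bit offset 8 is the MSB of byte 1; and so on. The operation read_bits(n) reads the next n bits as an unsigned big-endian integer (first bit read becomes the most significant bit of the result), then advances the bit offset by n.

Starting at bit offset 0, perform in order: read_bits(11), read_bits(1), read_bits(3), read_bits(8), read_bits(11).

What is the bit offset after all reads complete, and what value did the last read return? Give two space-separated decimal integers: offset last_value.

Answer: 34 1957

Derivation:
Read 1: bits[0:11] width=11 -> value=335 (bin 00101001111); offset now 11 = byte 1 bit 3; 29 bits remain
Read 2: bits[11:12] width=1 -> value=0 (bin 0); offset now 12 = byte 1 bit 4; 28 bits remain
Read 3: bits[12:15] width=3 -> value=0 (bin 000); offset now 15 = byte 1 bit 7; 25 bits remain
Read 4: bits[15:23] width=8 -> value=5 (bin 00000101); offset now 23 = byte 2 bit 7; 17 bits remain
Read 5: bits[23:34] width=11 -> value=1957 (bin 11110100101); offset now 34 = byte 4 bit 2; 6 bits remain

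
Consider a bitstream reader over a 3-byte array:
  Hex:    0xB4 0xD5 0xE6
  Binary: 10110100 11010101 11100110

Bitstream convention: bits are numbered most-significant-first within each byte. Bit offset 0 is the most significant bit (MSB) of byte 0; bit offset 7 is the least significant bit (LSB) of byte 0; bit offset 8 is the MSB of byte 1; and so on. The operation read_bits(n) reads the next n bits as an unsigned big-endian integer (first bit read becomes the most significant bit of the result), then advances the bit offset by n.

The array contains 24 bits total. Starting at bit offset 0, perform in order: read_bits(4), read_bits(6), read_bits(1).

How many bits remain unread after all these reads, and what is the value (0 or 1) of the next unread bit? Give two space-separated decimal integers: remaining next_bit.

Answer: 13 1

Derivation:
Read 1: bits[0:4] width=4 -> value=11 (bin 1011); offset now 4 = byte 0 bit 4; 20 bits remain
Read 2: bits[4:10] width=6 -> value=19 (bin 010011); offset now 10 = byte 1 bit 2; 14 bits remain
Read 3: bits[10:11] width=1 -> value=0 (bin 0); offset now 11 = byte 1 bit 3; 13 bits remain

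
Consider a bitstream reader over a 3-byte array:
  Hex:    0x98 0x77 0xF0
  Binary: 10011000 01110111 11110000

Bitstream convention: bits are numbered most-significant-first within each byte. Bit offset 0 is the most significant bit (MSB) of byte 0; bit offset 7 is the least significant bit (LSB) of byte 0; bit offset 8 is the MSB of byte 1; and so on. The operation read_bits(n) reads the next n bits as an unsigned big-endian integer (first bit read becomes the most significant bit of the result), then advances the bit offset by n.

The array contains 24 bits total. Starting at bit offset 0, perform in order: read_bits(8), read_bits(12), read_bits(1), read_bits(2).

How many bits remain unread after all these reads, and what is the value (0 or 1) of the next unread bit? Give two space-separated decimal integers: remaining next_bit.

Read 1: bits[0:8] width=8 -> value=152 (bin 10011000); offset now 8 = byte 1 bit 0; 16 bits remain
Read 2: bits[8:20] width=12 -> value=1919 (bin 011101111111); offset now 20 = byte 2 bit 4; 4 bits remain
Read 3: bits[20:21] width=1 -> value=0 (bin 0); offset now 21 = byte 2 bit 5; 3 bits remain
Read 4: bits[21:23] width=2 -> value=0 (bin 00); offset now 23 = byte 2 bit 7; 1 bits remain

Answer: 1 0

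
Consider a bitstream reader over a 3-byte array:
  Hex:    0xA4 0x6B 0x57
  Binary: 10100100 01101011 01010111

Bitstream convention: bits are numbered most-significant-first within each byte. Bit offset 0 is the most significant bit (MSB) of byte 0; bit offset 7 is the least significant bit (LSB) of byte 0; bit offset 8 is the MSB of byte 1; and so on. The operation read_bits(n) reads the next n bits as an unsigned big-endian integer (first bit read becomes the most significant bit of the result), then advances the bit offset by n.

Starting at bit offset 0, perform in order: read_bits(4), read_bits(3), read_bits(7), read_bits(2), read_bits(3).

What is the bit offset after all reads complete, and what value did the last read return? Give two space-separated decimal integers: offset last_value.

Answer: 19 2

Derivation:
Read 1: bits[0:4] width=4 -> value=10 (bin 1010); offset now 4 = byte 0 bit 4; 20 bits remain
Read 2: bits[4:7] width=3 -> value=2 (bin 010); offset now 7 = byte 0 bit 7; 17 bits remain
Read 3: bits[7:14] width=7 -> value=26 (bin 0011010); offset now 14 = byte 1 bit 6; 10 bits remain
Read 4: bits[14:16] width=2 -> value=3 (bin 11); offset now 16 = byte 2 bit 0; 8 bits remain
Read 5: bits[16:19] width=3 -> value=2 (bin 010); offset now 19 = byte 2 bit 3; 5 bits remain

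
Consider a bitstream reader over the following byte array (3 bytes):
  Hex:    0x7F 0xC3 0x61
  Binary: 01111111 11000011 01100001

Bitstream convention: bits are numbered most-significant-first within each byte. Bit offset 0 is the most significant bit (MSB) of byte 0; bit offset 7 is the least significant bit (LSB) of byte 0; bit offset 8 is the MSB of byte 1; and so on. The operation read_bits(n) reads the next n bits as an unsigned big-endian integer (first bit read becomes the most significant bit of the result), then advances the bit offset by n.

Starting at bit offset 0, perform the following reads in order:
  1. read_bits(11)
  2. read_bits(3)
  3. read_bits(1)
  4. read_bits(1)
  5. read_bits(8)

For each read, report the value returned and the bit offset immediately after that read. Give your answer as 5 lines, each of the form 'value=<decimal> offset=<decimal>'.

Answer: value=1022 offset=11
value=0 offset=14
value=1 offset=15
value=1 offset=16
value=97 offset=24

Derivation:
Read 1: bits[0:11] width=11 -> value=1022 (bin 01111111110); offset now 11 = byte 1 bit 3; 13 bits remain
Read 2: bits[11:14] width=3 -> value=0 (bin 000); offset now 14 = byte 1 bit 6; 10 bits remain
Read 3: bits[14:15] width=1 -> value=1 (bin 1); offset now 15 = byte 1 bit 7; 9 bits remain
Read 4: bits[15:16] width=1 -> value=1 (bin 1); offset now 16 = byte 2 bit 0; 8 bits remain
Read 5: bits[16:24] width=8 -> value=97 (bin 01100001); offset now 24 = byte 3 bit 0; 0 bits remain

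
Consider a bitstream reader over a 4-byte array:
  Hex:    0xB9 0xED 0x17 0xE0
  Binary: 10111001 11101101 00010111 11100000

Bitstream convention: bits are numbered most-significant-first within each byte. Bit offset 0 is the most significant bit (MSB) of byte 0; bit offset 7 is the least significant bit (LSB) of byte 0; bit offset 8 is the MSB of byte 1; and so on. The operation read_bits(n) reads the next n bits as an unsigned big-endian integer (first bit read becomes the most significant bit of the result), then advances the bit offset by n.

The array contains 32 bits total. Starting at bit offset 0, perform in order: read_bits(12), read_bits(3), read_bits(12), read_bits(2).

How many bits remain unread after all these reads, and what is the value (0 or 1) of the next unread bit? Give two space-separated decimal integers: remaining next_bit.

Read 1: bits[0:12] width=12 -> value=2974 (bin 101110011110); offset now 12 = byte 1 bit 4; 20 bits remain
Read 2: bits[12:15] width=3 -> value=6 (bin 110); offset now 15 = byte 1 bit 7; 17 bits remain
Read 3: bits[15:27] width=12 -> value=2239 (bin 100010111111); offset now 27 = byte 3 bit 3; 5 bits remain
Read 4: bits[27:29] width=2 -> value=0 (bin 00); offset now 29 = byte 3 bit 5; 3 bits remain

Answer: 3 0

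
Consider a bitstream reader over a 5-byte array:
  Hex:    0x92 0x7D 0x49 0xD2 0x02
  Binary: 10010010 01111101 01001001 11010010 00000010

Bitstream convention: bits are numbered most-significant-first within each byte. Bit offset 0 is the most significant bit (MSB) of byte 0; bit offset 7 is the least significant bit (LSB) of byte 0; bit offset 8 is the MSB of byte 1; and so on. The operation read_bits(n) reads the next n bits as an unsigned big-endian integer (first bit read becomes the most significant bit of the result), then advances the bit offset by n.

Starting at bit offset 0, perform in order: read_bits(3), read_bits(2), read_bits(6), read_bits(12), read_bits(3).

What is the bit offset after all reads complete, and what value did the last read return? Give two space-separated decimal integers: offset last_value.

Answer: 26 7

Derivation:
Read 1: bits[0:3] width=3 -> value=4 (bin 100); offset now 3 = byte 0 bit 3; 37 bits remain
Read 2: bits[3:5] width=2 -> value=2 (bin 10); offset now 5 = byte 0 bit 5; 35 bits remain
Read 3: bits[5:11] width=6 -> value=19 (bin 010011); offset now 11 = byte 1 bit 3; 29 bits remain
Read 4: bits[11:23] width=12 -> value=3748 (bin 111010100100); offset now 23 = byte 2 bit 7; 17 bits remain
Read 5: bits[23:26] width=3 -> value=7 (bin 111); offset now 26 = byte 3 bit 2; 14 bits remain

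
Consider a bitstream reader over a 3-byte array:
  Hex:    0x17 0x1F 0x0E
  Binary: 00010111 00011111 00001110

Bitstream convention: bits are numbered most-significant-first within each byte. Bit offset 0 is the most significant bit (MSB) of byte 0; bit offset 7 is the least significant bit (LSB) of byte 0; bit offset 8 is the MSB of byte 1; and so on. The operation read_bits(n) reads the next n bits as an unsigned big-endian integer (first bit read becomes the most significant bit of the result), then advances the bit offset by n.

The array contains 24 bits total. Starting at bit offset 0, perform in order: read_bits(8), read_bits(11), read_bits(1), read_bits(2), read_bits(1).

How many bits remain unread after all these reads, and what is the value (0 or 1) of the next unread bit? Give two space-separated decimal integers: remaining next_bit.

Read 1: bits[0:8] width=8 -> value=23 (bin 00010111); offset now 8 = byte 1 bit 0; 16 bits remain
Read 2: bits[8:19] width=11 -> value=248 (bin 00011111000); offset now 19 = byte 2 bit 3; 5 bits remain
Read 3: bits[19:20] width=1 -> value=0 (bin 0); offset now 20 = byte 2 bit 4; 4 bits remain
Read 4: bits[20:22] width=2 -> value=3 (bin 11); offset now 22 = byte 2 bit 6; 2 bits remain
Read 5: bits[22:23] width=1 -> value=1 (bin 1); offset now 23 = byte 2 bit 7; 1 bits remain

Answer: 1 0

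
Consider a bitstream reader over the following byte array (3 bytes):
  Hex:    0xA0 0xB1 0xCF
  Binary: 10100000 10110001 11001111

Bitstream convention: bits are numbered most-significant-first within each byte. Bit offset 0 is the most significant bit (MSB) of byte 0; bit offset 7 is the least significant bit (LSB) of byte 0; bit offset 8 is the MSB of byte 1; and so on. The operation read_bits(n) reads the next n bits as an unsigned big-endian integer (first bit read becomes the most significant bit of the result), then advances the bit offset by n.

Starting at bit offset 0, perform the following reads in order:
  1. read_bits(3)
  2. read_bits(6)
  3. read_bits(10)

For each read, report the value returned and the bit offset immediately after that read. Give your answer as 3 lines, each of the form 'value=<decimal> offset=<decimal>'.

Read 1: bits[0:3] width=3 -> value=5 (bin 101); offset now 3 = byte 0 bit 3; 21 bits remain
Read 2: bits[3:9] width=6 -> value=1 (bin 000001); offset now 9 = byte 1 bit 1; 15 bits remain
Read 3: bits[9:19] width=10 -> value=398 (bin 0110001110); offset now 19 = byte 2 bit 3; 5 bits remain

Answer: value=5 offset=3
value=1 offset=9
value=398 offset=19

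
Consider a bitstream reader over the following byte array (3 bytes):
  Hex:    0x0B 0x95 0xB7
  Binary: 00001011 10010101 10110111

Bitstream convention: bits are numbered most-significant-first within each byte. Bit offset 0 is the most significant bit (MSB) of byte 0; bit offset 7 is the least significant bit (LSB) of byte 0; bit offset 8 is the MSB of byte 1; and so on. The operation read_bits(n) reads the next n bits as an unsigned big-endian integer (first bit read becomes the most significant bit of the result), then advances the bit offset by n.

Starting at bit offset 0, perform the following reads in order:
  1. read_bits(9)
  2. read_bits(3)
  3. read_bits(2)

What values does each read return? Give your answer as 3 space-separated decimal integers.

Answer: 23 1 1

Derivation:
Read 1: bits[0:9] width=9 -> value=23 (bin 000010111); offset now 9 = byte 1 bit 1; 15 bits remain
Read 2: bits[9:12] width=3 -> value=1 (bin 001); offset now 12 = byte 1 bit 4; 12 bits remain
Read 3: bits[12:14] width=2 -> value=1 (bin 01); offset now 14 = byte 1 bit 6; 10 bits remain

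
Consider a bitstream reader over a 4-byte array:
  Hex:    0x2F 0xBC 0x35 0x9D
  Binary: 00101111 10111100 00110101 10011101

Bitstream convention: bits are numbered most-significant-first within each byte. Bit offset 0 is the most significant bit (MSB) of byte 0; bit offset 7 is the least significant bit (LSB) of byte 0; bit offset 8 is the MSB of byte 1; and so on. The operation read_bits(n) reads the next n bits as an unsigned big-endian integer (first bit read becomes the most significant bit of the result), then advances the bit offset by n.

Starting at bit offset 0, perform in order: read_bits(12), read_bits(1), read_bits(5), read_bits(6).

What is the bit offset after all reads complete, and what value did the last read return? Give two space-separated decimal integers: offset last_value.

Read 1: bits[0:12] width=12 -> value=763 (bin 001011111011); offset now 12 = byte 1 bit 4; 20 bits remain
Read 2: bits[12:13] width=1 -> value=1 (bin 1); offset now 13 = byte 1 bit 5; 19 bits remain
Read 3: bits[13:18] width=5 -> value=16 (bin 10000); offset now 18 = byte 2 bit 2; 14 bits remain
Read 4: bits[18:24] width=6 -> value=53 (bin 110101); offset now 24 = byte 3 bit 0; 8 bits remain

Answer: 24 53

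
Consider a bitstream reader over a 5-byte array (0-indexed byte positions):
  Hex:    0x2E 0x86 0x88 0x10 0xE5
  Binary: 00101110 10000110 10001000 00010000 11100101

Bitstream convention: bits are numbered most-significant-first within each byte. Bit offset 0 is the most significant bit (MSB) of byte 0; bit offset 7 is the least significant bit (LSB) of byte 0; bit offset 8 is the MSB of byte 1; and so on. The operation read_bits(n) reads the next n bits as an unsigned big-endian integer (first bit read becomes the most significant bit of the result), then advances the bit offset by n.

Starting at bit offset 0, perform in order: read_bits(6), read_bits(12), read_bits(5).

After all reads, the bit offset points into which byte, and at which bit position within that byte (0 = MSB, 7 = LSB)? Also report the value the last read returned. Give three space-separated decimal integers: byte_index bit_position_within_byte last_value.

Read 1: bits[0:6] width=6 -> value=11 (bin 001011); offset now 6 = byte 0 bit 6; 34 bits remain
Read 2: bits[6:18] width=12 -> value=2586 (bin 101000011010); offset now 18 = byte 2 bit 2; 22 bits remain
Read 3: bits[18:23] width=5 -> value=4 (bin 00100); offset now 23 = byte 2 bit 7; 17 bits remain

Answer: 2 7 4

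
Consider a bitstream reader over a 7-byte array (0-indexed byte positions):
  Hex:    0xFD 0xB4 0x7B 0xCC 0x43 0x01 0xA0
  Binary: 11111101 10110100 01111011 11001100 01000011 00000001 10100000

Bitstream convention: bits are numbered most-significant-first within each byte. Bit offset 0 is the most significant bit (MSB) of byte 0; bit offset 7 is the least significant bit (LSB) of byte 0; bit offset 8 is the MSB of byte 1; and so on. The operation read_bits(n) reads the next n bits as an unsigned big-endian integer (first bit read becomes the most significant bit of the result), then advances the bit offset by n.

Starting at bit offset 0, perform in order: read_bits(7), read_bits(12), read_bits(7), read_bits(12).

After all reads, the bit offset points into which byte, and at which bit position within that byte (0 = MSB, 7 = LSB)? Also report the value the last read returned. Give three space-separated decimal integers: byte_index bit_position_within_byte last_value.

Answer: 4 6 784

Derivation:
Read 1: bits[0:7] width=7 -> value=126 (bin 1111110); offset now 7 = byte 0 bit 7; 49 bits remain
Read 2: bits[7:19] width=12 -> value=3491 (bin 110110100011); offset now 19 = byte 2 bit 3; 37 bits remain
Read 3: bits[19:26] width=7 -> value=111 (bin 1101111); offset now 26 = byte 3 bit 2; 30 bits remain
Read 4: bits[26:38] width=12 -> value=784 (bin 001100010000); offset now 38 = byte 4 bit 6; 18 bits remain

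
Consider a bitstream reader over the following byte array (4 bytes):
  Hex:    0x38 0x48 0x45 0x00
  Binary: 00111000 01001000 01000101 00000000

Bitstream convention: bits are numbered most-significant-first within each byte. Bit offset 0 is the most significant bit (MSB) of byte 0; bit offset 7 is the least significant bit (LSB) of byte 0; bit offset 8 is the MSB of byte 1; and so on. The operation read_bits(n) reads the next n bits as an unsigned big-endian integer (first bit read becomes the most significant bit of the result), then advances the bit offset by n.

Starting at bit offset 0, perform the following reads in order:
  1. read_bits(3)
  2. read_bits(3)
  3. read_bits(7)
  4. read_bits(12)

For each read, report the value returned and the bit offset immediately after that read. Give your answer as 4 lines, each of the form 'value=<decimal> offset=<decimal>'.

Answer: value=1 offset=3
value=6 offset=6
value=9 offset=13
value=138 offset=25

Derivation:
Read 1: bits[0:3] width=3 -> value=1 (bin 001); offset now 3 = byte 0 bit 3; 29 bits remain
Read 2: bits[3:6] width=3 -> value=6 (bin 110); offset now 6 = byte 0 bit 6; 26 bits remain
Read 3: bits[6:13] width=7 -> value=9 (bin 0001001); offset now 13 = byte 1 bit 5; 19 bits remain
Read 4: bits[13:25] width=12 -> value=138 (bin 000010001010); offset now 25 = byte 3 bit 1; 7 bits remain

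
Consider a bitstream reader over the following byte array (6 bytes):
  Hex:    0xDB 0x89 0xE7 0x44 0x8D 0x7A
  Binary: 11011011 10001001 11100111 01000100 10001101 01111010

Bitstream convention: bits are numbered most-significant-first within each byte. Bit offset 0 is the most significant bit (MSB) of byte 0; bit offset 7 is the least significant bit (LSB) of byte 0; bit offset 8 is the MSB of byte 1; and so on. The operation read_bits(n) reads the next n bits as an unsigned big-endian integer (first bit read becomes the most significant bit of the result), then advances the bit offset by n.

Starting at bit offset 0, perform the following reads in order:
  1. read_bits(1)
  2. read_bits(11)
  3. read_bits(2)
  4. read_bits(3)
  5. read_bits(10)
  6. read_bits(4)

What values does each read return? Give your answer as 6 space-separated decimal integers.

Answer: 1 1464 2 3 826 2

Derivation:
Read 1: bits[0:1] width=1 -> value=1 (bin 1); offset now 1 = byte 0 bit 1; 47 bits remain
Read 2: bits[1:12] width=11 -> value=1464 (bin 10110111000); offset now 12 = byte 1 bit 4; 36 bits remain
Read 3: bits[12:14] width=2 -> value=2 (bin 10); offset now 14 = byte 1 bit 6; 34 bits remain
Read 4: bits[14:17] width=3 -> value=3 (bin 011); offset now 17 = byte 2 bit 1; 31 bits remain
Read 5: bits[17:27] width=10 -> value=826 (bin 1100111010); offset now 27 = byte 3 bit 3; 21 bits remain
Read 6: bits[27:31] width=4 -> value=2 (bin 0010); offset now 31 = byte 3 bit 7; 17 bits remain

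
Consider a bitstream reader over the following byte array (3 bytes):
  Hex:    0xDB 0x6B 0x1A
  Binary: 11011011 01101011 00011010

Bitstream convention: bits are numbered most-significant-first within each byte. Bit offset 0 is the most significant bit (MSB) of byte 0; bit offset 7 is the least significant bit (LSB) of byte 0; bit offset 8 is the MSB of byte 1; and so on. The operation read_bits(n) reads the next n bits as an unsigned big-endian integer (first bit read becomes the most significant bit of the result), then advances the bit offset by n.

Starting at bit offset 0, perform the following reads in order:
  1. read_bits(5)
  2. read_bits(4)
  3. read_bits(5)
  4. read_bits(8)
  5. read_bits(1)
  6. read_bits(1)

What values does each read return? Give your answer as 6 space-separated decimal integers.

Answer: 27 6 26 198 1 0

Derivation:
Read 1: bits[0:5] width=5 -> value=27 (bin 11011); offset now 5 = byte 0 bit 5; 19 bits remain
Read 2: bits[5:9] width=4 -> value=6 (bin 0110); offset now 9 = byte 1 bit 1; 15 bits remain
Read 3: bits[9:14] width=5 -> value=26 (bin 11010); offset now 14 = byte 1 bit 6; 10 bits remain
Read 4: bits[14:22] width=8 -> value=198 (bin 11000110); offset now 22 = byte 2 bit 6; 2 bits remain
Read 5: bits[22:23] width=1 -> value=1 (bin 1); offset now 23 = byte 2 bit 7; 1 bits remain
Read 6: bits[23:24] width=1 -> value=0 (bin 0); offset now 24 = byte 3 bit 0; 0 bits remain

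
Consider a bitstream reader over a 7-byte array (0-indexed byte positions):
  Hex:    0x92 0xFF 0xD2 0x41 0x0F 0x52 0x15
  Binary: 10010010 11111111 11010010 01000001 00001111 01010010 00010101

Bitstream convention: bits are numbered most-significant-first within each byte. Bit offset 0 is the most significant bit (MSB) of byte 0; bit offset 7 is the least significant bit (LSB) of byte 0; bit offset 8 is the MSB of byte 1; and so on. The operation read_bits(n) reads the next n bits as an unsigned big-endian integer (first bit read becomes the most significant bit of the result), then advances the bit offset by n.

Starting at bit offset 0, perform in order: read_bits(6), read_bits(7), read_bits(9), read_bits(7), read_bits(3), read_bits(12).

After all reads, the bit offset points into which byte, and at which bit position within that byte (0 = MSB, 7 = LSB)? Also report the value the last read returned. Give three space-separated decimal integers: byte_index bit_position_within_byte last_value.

Answer: 5 4 245

Derivation:
Read 1: bits[0:6] width=6 -> value=36 (bin 100100); offset now 6 = byte 0 bit 6; 50 bits remain
Read 2: bits[6:13] width=7 -> value=95 (bin 1011111); offset now 13 = byte 1 bit 5; 43 bits remain
Read 3: bits[13:22] width=9 -> value=500 (bin 111110100); offset now 22 = byte 2 bit 6; 34 bits remain
Read 4: bits[22:29] width=7 -> value=72 (bin 1001000); offset now 29 = byte 3 bit 5; 27 bits remain
Read 5: bits[29:32] width=3 -> value=1 (bin 001); offset now 32 = byte 4 bit 0; 24 bits remain
Read 6: bits[32:44] width=12 -> value=245 (bin 000011110101); offset now 44 = byte 5 bit 4; 12 bits remain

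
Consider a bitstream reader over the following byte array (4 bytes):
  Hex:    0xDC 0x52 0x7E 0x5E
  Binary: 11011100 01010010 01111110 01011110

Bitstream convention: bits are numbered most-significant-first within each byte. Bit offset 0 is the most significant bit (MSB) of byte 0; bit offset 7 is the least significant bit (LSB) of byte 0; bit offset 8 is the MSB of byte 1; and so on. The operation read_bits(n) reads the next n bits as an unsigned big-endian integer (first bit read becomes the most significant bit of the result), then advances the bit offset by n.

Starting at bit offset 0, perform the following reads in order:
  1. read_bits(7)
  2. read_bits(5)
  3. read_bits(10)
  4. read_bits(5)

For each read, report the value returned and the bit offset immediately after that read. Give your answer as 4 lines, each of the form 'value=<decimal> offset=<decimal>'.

Answer: value=110 offset=7
value=5 offset=12
value=159 offset=22
value=18 offset=27

Derivation:
Read 1: bits[0:7] width=7 -> value=110 (bin 1101110); offset now 7 = byte 0 bit 7; 25 bits remain
Read 2: bits[7:12] width=5 -> value=5 (bin 00101); offset now 12 = byte 1 bit 4; 20 bits remain
Read 3: bits[12:22] width=10 -> value=159 (bin 0010011111); offset now 22 = byte 2 bit 6; 10 bits remain
Read 4: bits[22:27] width=5 -> value=18 (bin 10010); offset now 27 = byte 3 bit 3; 5 bits remain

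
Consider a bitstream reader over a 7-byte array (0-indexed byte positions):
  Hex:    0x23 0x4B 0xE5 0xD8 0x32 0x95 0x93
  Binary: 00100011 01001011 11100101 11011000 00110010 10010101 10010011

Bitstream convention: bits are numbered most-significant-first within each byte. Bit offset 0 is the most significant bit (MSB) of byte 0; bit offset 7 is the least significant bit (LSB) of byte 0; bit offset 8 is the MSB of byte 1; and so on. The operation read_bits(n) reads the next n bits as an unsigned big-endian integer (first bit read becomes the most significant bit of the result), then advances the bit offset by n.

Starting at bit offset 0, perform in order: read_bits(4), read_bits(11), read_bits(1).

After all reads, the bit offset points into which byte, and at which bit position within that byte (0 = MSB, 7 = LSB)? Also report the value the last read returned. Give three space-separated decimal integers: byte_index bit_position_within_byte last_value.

Answer: 2 0 1

Derivation:
Read 1: bits[0:4] width=4 -> value=2 (bin 0010); offset now 4 = byte 0 bit 4; 52 bits remain
Read 2: bits[4:15] width=11 -> value=421 (bin 00110100101); offset now 15 = byte 1 bit 7; 41 bits remain
Read 3: bits[15:16] width=1 -> value=1 (bin 1); offset now 16 = byte 2 bit 0; 40 bits remain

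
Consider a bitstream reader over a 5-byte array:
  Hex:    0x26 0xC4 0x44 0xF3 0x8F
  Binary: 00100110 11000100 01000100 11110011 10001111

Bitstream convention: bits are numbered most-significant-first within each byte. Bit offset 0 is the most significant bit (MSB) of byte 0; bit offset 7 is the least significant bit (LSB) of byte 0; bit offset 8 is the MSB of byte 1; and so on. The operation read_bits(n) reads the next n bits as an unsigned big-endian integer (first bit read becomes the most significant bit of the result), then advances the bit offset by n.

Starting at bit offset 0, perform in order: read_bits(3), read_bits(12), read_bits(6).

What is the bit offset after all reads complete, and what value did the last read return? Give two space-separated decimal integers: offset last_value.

Answer: 21 8

Derivation:
Read 1: bits[0:3] width=3 -> value=1 (bin 001); offset now 3 = byte 0 bit 3; 37 bits remain
Read 2: bits[3:15] width=12 -> value=866 (bin 001101100010); offset now 15 = byte 1 bit 7; 25 bits remain
Read 3: bits[15:21] width=6 -> value=8 (bin 001000); offset now 21 = byte 2 bit 5; 19 bits remain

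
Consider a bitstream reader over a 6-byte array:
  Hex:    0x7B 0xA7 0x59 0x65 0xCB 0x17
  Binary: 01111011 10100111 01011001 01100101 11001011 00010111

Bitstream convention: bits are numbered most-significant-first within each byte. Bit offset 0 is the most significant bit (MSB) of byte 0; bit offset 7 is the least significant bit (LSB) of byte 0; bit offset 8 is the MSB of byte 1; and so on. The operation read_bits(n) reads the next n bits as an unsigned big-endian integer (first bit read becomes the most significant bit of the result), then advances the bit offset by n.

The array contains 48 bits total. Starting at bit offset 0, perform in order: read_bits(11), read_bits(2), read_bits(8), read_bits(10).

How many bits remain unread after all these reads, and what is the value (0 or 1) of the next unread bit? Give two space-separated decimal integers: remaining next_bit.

Answer: 17 1

Derivation:
Read 1: bits[0:11] width=11 -> value=989 (bin 01111011101); offset now 11 = byte 1 bit 3; 37 bits remain
Read 2: bits[11:13] width=2 -> value=0 (bin 00); offset now 13 = byte 1 bit 5; 35 bits remain
Read 3: bits[13:21] width=8 -> value=235 (bin 11101011); offset now 21 = byte 2 bit 5; 27 bits remain
Read 4: bits[21:31] width=10 -> value=178 (bin 0010110010); offset now 31 = byte 3 bit 7; 17 bits remain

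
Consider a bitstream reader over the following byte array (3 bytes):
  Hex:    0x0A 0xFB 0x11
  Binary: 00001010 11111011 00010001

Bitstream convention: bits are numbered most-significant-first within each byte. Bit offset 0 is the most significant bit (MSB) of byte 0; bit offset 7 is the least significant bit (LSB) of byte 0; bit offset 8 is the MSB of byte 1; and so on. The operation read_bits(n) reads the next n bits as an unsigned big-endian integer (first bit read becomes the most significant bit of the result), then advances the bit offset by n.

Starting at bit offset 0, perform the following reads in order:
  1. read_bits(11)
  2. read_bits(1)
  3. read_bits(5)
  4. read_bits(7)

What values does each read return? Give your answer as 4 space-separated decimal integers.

Answer: 87 1 22 17

Derivation:
Read 1: bits[0:11] width=11 -> value=87 (bin 00001010111); offset now 11 = byte 1 bit 3; 13 bits remain
Read 2: bits[11:12] width=1 -> value=1 (bin 1); offset now 12 = byte 1 bit 4; 12 bits remain
Read 3: bits[12:17] width=5 -> value=22 (bin 10110); offset now 17 = byte 2 bit 1; 7 bits remain
Read 4: bits[17:24] width=7 -> value=17 (bin 0010001); offset now 24 = byte 3 bit 0; 0 bits remain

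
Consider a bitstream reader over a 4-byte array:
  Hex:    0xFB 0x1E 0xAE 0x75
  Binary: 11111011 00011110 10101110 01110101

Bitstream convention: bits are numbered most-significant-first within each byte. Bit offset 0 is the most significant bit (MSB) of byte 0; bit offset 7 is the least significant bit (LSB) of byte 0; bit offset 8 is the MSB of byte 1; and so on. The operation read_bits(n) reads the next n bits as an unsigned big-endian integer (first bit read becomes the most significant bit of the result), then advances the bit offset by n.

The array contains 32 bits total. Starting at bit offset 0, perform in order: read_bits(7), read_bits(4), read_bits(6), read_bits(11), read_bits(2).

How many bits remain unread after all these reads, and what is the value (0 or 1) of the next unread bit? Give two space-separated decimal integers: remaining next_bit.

Answer: 2 0

Derivation:
Read 1: bits[0:7] width=7 -> value=125 (bin 1111101); offset now 7 = byte 0 bit 7; 25 bits remain
Read 2: bits[7:11] width=4 -> value=8 (bin 1000); offset now 11 = byte 1 bit 3; 21 bits remain
Read 3: bits[11:17] width=6 -> value=61 (bin 111101); offset now 17 = byte 2 bit 1; 15 bits remain
Read 4: bits[17:28] width=11 -> value=743 (bin 01011100111); offset now 28 = byte 3 bit 4; 4 bits remain
Read 5: bits[28:30] width=2 -> value=1 (bin 01); offset now 30 = byte 3 bit 6; 2 bits remain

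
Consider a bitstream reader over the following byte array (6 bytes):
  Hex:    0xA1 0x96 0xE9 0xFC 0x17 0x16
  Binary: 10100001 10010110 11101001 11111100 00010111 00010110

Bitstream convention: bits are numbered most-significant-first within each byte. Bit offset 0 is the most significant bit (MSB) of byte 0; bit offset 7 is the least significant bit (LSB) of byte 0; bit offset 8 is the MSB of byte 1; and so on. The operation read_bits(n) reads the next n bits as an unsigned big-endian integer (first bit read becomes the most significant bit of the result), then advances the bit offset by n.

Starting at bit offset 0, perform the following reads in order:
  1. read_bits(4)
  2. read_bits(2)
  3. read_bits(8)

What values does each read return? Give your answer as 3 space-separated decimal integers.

Answer: 10 0 101

Derivation:
Read 1: bits[0:4] width=4 -> value=10 (bin 1010); offset now 4 = byte 0 bit 4; 44 bits remain
Read 2: bits[4:6] width=2 -> value=0 (bin 00); offset now 6 = byte 0 bit 6; 42 bits remain
Read 3: bits[6:14] width=8 -> value=101 (bin 01100101); offset now 14 = byte 1 bit 6; 34 bits remain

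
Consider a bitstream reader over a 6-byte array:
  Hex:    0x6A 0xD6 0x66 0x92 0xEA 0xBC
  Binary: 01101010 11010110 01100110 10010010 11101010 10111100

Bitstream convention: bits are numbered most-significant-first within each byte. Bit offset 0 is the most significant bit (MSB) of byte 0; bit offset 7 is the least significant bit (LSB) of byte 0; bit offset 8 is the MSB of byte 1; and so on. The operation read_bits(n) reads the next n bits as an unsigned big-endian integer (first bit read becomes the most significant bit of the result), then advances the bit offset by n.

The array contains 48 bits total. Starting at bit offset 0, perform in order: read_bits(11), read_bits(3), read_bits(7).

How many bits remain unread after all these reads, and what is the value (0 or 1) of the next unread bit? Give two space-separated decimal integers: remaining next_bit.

Answer: 27 1

Derivation:
Read 1: bits[0:11] width=11 -> value=854 (bin 01101010110); offset now 11 = byte 1 bit 3; 37 bits remain
Read 2: bits[11:14] width=3 -> value=5 (bin 101); offset now 14 = byte 1 bit 6; 34 bits remain
Read 3: bits[14:21] width=7 -> value=76 (bin 1001100); offset now 21 = byte 2 bit 5; 27 bits remain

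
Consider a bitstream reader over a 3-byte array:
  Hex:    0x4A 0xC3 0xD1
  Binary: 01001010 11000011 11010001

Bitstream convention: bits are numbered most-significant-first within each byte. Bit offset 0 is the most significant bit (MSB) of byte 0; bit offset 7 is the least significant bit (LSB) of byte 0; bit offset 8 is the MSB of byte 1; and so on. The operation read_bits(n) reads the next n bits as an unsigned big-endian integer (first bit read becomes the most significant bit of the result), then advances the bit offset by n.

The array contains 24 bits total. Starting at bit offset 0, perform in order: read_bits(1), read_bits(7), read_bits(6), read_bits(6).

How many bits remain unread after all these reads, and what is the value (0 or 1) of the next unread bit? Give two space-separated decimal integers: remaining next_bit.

Answer: 4 0

Derivation:
Read 1: bits[0:1] width=1 -> value=0 (bin 0); offset now 1 = byte 0 bit 1; 23 bits remain
Read 2: bits[1:8] width=7 -> value=74 (bin 1001010); offset now 8 = byte 1 bit 0; 16 bits remain
Read 3: bits[8:14] width=6 -> value=48 (bin 110000); offset now 14 = byte 1 bit 6; 10 bits remain
Read 4: bits[14:20] width=6 -> value=61 (bin 111101); offset now 20 = byte 2 bit 4; 4 bits remain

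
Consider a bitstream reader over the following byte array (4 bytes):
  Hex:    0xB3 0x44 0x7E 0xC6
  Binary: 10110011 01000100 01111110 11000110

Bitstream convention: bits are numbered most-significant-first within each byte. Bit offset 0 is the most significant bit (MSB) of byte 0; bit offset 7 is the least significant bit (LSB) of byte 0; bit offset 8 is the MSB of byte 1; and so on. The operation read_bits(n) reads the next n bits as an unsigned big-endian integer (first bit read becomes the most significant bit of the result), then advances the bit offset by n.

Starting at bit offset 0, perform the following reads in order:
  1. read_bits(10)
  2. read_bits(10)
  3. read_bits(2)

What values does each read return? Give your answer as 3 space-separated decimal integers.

Answer: 717 71 3

Derivation:
Read 1: bits[0:10] width=10 -> value=717 (bin 1011001101); offset now 10 = byte 1 bit 2; 22 bits remain
Read 2: bits[10:20] width=10 -> value=71 (bin 0001000111); offset now 20 = byte 2 bit 4; 12 bits remain
Read 3: bits[20:22] width=2 -> value=3 (bin 11); offset now 22 = byte 2 bit 6; 10 bits remain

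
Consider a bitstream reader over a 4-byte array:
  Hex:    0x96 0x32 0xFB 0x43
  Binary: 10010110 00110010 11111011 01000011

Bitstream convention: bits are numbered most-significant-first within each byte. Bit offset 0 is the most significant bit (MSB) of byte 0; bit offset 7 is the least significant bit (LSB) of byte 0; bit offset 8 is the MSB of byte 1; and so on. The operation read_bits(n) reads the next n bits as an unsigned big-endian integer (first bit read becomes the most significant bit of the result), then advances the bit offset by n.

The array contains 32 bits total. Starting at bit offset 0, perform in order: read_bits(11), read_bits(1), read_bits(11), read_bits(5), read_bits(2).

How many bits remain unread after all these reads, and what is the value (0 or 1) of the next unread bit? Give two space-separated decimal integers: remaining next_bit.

Read 1: bits[0:11] width=11 -> value=1201 (bin 10010110001); offset now 11 = byte 1 bit 3; 21 bits remain
Read 2: bits[11:12] width=1 -> value=1 (bin 1); offset now 12 = byte 1 bit 4; 20 bits remain
Read 3: bits[12:23] width=11 -> value=381 (bin 00101111101); offset now 23 = byte 2 bit 7; 9 bits remain
Read 4: bits[23:28] width=5 -> value=20 (bin 10100); offset now 28 = byte 3 bit 4; 4 bits remain
Read 5: bits[28:30] width=2 -> value=0 (bin 00); offset now 30 = byte 3 bit 6; 2 bits remain

Answer: 2 1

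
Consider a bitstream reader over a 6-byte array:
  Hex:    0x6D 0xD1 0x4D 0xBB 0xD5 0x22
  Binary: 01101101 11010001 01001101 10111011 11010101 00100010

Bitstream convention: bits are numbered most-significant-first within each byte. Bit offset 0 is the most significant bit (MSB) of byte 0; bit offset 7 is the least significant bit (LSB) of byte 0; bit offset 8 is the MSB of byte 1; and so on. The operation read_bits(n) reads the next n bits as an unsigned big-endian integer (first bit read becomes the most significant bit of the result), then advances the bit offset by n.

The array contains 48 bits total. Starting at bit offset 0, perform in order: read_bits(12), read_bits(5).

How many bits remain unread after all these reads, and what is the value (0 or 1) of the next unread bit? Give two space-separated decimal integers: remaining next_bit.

Read 1: bits[0:12] width=12 -> value=1757 (bin 011011011101); offset now 12 = byte 1 bit 4; 36 bits remain
Read 2: bits[12:17] width=5 -> value=2 (bin 00010); offset now 17 = byte 2 bit 1; 31 bits remain

Answer: 31 1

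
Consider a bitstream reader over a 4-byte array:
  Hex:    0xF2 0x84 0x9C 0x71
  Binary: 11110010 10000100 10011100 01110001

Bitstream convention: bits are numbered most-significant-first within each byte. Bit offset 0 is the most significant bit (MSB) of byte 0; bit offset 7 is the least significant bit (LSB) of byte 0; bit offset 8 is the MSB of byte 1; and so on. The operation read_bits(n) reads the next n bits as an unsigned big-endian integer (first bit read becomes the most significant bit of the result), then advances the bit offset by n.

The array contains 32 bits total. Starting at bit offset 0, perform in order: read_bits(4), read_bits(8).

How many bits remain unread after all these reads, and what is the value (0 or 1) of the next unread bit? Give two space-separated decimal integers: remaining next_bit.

Answer: 20 0

Derivation:
Read 1: bits[0:4] width=4 -> value=15 (bin 1111); offset now 4 = byte 0 bit 4; 28 bits remain
Read 2: bits[4:12] width=8 -> value=40 (bin 00101000); offset now 12 = byte 1 bit 4; 20 bits remain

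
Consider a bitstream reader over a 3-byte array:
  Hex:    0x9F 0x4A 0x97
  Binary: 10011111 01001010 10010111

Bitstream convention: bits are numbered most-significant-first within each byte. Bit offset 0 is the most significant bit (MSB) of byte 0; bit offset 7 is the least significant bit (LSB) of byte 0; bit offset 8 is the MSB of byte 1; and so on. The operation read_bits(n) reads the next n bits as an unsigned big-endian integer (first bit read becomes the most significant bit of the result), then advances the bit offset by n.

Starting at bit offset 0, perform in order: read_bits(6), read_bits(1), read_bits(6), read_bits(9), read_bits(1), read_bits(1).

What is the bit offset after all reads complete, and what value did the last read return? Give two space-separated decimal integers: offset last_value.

Read 1: bits[0:6] width=6 -> value=39 (bin 100111); offset now 6 = byte 0 bit 6; 18 bits remain
Read 2: bits[6:7] width=1 -> value=1 (bin 1); offset now 7 = byte 0 bit 7; 17 bits remain
Read 3: bits[7:13] width=6 -> value=41 (bin 101001); offset now 13 = byte 1 bit 5; 11 bits remain
Read 4: bits[13:22] width=9 -> value=165 (bin 010100101); offset now 22 = byte 2 bit 6; 2 bits remain
Read 5: bits[22:23] width=1 -> value=1 (bin 1); offset now 23 = byte 2 bit 7; 1 bits remain
Read 6: bits[23:24] width=1 -> value=1 (bin 1); offset now 24 = byte 3 bit 0; 0 bits remain

Answer: 24 1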